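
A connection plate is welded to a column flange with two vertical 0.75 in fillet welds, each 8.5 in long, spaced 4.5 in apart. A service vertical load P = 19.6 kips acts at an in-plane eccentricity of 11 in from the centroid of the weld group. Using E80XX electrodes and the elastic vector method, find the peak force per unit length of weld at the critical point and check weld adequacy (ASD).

f_max ≈ 6.13 kip/in; adequate

E80XX → F_EXX = 80 ksi.
Total weld length L_w = 17 in. Treat welds as unit-width lines.
Polar moment about centroid: J = 2[d³/12 + d(b/2)²] = 2[8.5³/12 + 8.5×2.25²] = 188.4 in³.
Direct shear f_v = P/L_w = 19.6 / 17 = 1.153 kip/in (vertical).
Torsion M = P·e = 19.6 × 11 = 215.6 kip·in.
Critical point at (x, y) = (2.25, 4.25) from centroid. f_tx = M·y/J = 4.863 kip/in; f_ty = M·x/J = 2.575 kip/in.
Resultant f_max = √[f_tx² + (f_v + f_ty)²] = √[4.863² + (1.153 + 2.575)²] = 6.127 kip/in.
Capacity per unit length: r_n/Ω = (1/2.0) × 0.6 × 80 × (0.707 × 0.75) = 12.73 kip/in.
6.127 ≤ 12.73 → adequate.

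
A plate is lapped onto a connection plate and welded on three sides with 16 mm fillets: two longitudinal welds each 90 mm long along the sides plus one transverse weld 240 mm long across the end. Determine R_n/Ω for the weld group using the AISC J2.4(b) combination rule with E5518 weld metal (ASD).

R_n/Ω ≈ 958 kN

E55XX → F_EXX = 550 MPa.
t_e = 0.707 × 16 = 11.31 mm.
R_nwl = 0.6 × 550 × 11.31 × 180 × 10⁻³ = 671.9 kN (longitudinal, 2 welds).
R_nwt = 0.6 × 550 × 11.31 × 240 × 10⁻³ = 895.9 kN (transverse, base value).
(i) R_nwl + R_nwt = 1568 kN; (ii) 0.85 R_nwl + 1.5 R_nwt = 1915 kN.
R_n = max = 1915 kN [governs: (ii)]; R_n/Ω = 957.5 kN.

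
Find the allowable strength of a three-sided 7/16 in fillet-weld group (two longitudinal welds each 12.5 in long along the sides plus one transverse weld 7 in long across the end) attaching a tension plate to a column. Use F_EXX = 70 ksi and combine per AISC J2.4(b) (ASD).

R_n/Ω ≈ 208 kip

t_e = 0.707 × 0.4375 = 0.3093 in.
R_nwl = 0.6 × 70 × 0.3093 × 25 = 324.8 kip (longitudinal, 2 welds).
R_nwt = 0.6 × 70 × 0.3093 × 7 = 90.94 kip (transverse, base value).
(i) R_nwl + R_nwt = 415.7 kip; (ii) 0.85 R_nwl + 1.5 R_nwt = 412.5 kip.
R_n = max = 415.7 kip [governs: (i)]; R_n/Ω = 207.9 kip.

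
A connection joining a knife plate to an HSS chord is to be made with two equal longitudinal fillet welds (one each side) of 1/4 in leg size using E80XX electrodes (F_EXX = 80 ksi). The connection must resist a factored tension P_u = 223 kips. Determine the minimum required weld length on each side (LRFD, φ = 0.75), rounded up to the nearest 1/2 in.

Throat t_e = 0.707 × 0.25 = 0.1767 in.
φr_n = 0.75 × 0.6 × 80 × 0.1767 = 6.363 kips/in.
L_req = P_u / φr_n = 223 / 6.363 = 35.05 in total.
Per side: 35.05 / 2 = 17.52 in.
Round up → use L = 18 in on each side.

L = 18 in on each side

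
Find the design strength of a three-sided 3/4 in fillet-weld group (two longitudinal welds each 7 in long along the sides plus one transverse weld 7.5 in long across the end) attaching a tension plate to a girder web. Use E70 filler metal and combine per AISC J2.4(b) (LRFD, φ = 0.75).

E70XX → F_EXX = 70 ksi.
t_e = 0.707 × 0.75 = 0.5302 in.
R_nwl = 0.6 × 70 × 0.5302 × 14 = 311.8 kip (longitudinal, 2 welds).
R_nwt = 0.6 × 70 × 0.5302 × 7.5 = 167 kip (transverse, base value).
(i) R_nwl + R_nwt = 478.8 kip; (ii) 0.85 R_nwl + 1.5 R_nwt = 515.6 kip.
R_n = max = 515.6 kip [governs: (ii)]; φR_n = 386.7 kip.

φR_n ≈ 387 kip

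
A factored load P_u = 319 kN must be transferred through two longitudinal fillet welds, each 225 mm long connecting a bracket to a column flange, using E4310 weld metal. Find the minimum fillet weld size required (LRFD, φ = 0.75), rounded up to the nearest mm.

w = 6 mm

E43XX → F_EXX = 430 MPa.
Total weld length L = 450 mm.
Required throat t_e = P_u / (φ × 0.6 F_EXX × L) = 319 / (0.75 × 0.6 × 430 × 450 × 10⁻³) = 3.664 mm.
Required leg w = t_e / 0.707 = 5.182 mm → use 6 mm.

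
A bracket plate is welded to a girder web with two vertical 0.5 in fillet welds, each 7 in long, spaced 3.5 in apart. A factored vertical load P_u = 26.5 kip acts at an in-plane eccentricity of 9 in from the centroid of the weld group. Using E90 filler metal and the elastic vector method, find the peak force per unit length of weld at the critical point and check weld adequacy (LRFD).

E90XX → F_EXX = 90 ksi.
Total weld length L_w = 14 in. Treat welds as unit-width lines.
Polar moment about centroid: J = 2[d³/12 + d(b/2)²] = 2[7³/12 + 7×1.75²] = 100 in³.
Direct shear f_v = P/L_w = 26.5 / 14 = 1.893 kip/in (vertical).
Torsion M = P·e = 26.5 × 9 = 238.5 kip·in.
Critical point at (x, y) = (1.75, 3.5) from centroid. f_tx = M·y/J = 8.344 kip/in; f_ty = M·x/J = 4.172 kip/in.
Resultant f_max = √[f_tx² + (f_v + f_ty)²] = √[8.344² + (1.893 + 4.172)²] = 10.32 kip/in.
Capacity per unit length: φr_n = 0.75 × 0.6 × 90 × (0.707 × 0.5) = 14.32 kip/in.
10.32 ≤ 14.32 → adequate.

f_max ≈ 10.3 kip/in; adequate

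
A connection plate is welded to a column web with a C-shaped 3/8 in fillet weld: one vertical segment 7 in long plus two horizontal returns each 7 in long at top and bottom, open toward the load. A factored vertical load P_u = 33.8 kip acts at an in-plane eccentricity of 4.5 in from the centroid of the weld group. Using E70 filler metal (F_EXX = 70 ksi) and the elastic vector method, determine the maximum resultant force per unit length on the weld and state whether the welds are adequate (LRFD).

f_max ≈ 4.22 kip/in; adequate

Total weld length L_w = 21 in. Treat welds as unit-width lines.
Centroid: x̄ = 2×7×3.5 / 21 = 2.333 in from the vertical weld.
Polar moment about centroid: J = I_x + I_y = [7³/12 + 2×7×3.5²] + [7×2.333² + 2(7³/12 + 7×1.167²)] = 314.4 in³.
Direct shear f_v = P/L_w = 33.8 / 21 = 1.61 kip/in (vertical).
Torsion M = P·e = 33.8 × 4.5 = 152.1 kip·in.
Critical point at (x, y) = (4.667, 3.5) from centroid. f_tx = M·y/J = 1.693 kip/in; f_ty = M·x/J = 2.258 kip/in.
Resultant f_max = √[f_tx² + (f_v + f_ty)²] = √[1.693² + (1.61 + 2.258)²] = 4.221 kip/in.
Capacity per unit length: φr_n = 0.75 × 0.6 × 70 × (0.707 × 0.375) = 8.351 kip/in.
4.221 ≤ 8.351 → adequate.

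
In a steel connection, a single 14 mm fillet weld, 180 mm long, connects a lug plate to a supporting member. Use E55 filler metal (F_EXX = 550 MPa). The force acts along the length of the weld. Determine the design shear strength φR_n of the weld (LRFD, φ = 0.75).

φR_n ≈ 441 kN

Effective throat t_e = 0.707 × 14 = 9.898 mm.
Total length L = 180 mm; A_we = 9.898 × 180 = 1782 mm².
F_nw = 0.6 F_EXX = 0.6 × 550 = 330 MPa.
φR_n = 0.75 × 330 × 1782 × 10⁻³ = 441 kN.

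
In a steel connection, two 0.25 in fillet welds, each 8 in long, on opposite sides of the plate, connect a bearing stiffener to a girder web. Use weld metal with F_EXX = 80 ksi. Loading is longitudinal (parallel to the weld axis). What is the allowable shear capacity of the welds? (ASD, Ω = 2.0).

R_n/Ω ≈ 67.9 kip

Effective throat t_e = 0.707 × 0.25 = 0.1767 in.
Total length L = 16 in; A_we = 0.1767 × 16 = 2.828 in².
F_nw = 0.6 F_EXX = 0.6 × 80 = 48 ksi.
R_n = 48 × 2.828 = 135.7 kip; R_n/Ω = 135.7/2.0 = 67.87 kip.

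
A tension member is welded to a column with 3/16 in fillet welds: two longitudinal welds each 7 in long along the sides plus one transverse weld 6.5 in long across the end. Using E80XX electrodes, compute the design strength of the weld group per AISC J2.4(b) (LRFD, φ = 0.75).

φR_n ≈ 103 kip

E80XX → F_EXX = 80 ksi.
t_e = 0.707 × 0.1875 = 0.1326 in.
R_nwl = 0.6 × 80 × 0.1326 × 14 = 89.08 kip (longitudinal, 2 welds).
R_nwt = 0.6 × 80 × 0.1326 × 6.5 = 41.36 kip (transverse, base value).
(i) R_nwl + R_nwt = 130.4 kip; (ii) 0.85 R_nwl + 1.5 R_nwt = 137.8 kip.
R_n = max = 137.8 kip [governs: (ii)]; φR_n = 103.3 kip.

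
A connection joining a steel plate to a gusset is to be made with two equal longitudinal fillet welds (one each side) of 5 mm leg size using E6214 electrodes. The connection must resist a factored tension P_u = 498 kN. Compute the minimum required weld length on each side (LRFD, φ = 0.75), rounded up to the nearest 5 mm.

L = 255 mm on each side

E62XX → F_EXX = 620 MPa.
Throat t_e = 0.707 × 5 = 3.535 mm.
φr_n = 0.75 × 0.6 × 620 × 3.535 × 10⁻³ = 0.9863 kN/mm.
L_req = P_u / φr_n = 498 / 0.9863 = 504.9 mm total.
Per side: 504.9 / 2 = 252.5 mm.
Round up → use L = 255 mm on each side.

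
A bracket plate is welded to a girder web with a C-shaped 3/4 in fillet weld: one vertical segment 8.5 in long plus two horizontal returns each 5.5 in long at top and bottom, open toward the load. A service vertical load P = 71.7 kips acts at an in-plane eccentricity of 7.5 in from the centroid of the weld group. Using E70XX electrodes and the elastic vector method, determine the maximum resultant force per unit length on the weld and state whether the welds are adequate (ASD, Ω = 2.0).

f_max ≈ 12.7 kip/in; NOT adequate

E70XX → F_EXX = 70 ksi.
Total weld length L_w = 19.5 in. Treat welds as unit-width lines.
Centroid: x̄ = 2×5.5×2.75 / 19.5 = 1.551 in from the vertical weld.
Polar moment about centroid: J = I_x + I_y = [8.5³/12 + 2×5.5×4.25²] + [8.5×1.551² + 2(5.5³/12 + 5.5×1.199²)] = 313.9 in³.
Direct shear f_v = P/L_w = 71.7 / 19.5 = 3.677 kip/in (vertical).
Torsion M = P·e = 71.7 × 7.5 = 537.75 kip·in.
Critical point at (x, y) = (3.949, 4.25) from centroid. f_tx = M·y/J = 7.282 kip/in; f_ty = M·x/J = 6.766 kip/in.
Resultant f_max = √[f_tx² + (f_v + f_ty)²] = √[7.282² + (3.677 + 6.766)²] = 12.73 kip/in.
Capacity per unit length: r_n/Ω = (1/2.0) × 0.6 × 70 × (0.707 × 0.75) = 11.14 kip/in.
12.73 > 11.14 → NOT adequate.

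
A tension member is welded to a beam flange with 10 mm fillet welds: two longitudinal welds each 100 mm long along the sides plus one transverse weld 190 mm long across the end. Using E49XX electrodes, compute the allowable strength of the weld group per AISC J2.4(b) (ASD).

R_n/Ω ≈ 473 kN

E49XX → F_EXX = 490 MPa.
t_e = 0.707 × 10 = 7.07 mm.
R_nwl = 0.6 × 490 × 7.07 × 200 × 10⁻³ = 415.7 kN (longitudinal, 2 welds).
R_nwt = 0.6 × 490 × 7.07 × 190 × 10⁻³ = 394.9 kN (transverse, base value).
(i) R_nwl + R_nwt = 810.6 kN; (ii) 0.85 R_nwl + 1.5 R_nwt = 945.8 kN.
R_n = max = 945.8 kN [governs: (ii)]; R_n/Ω = 472.9 kN.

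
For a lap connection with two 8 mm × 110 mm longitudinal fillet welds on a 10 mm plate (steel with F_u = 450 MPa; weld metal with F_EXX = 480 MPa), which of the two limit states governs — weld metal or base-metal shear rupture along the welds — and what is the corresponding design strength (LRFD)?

t_e = 0.707 × 8 = 5.656 mm; L = 220 mm.
Weld metal: φR_n = 0.75 × 0.6 × 480 × 5.656 × 220 × 10⁻³ = 268.8 kN.
Base metal (shear rupture): φR_n = 0.75 × 0.6 × 450 × 10 × 220 × 10⁻³ = 445.5 kN.
Governing: weld metal.

φR_n ≈ 269 kN (weld metal governs)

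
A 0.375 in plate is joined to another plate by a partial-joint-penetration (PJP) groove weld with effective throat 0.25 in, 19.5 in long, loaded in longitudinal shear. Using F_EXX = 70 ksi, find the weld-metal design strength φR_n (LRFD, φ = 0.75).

φR_n ≈ 154 kips

Effective throat (given) t_e = 0.25 in.
A_we = 0.25 × 19.5 = 4.875 in².
F_nw = 0.6 F_EXX = 42 ksi.
φR_n = 0.75 × 42 × 4.875 = 153.6 kips.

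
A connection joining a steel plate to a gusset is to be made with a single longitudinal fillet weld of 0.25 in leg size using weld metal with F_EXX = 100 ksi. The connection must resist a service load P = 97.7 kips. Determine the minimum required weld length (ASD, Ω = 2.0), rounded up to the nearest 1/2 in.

L = 18.5 in

Throat t_e = 0.707 × 0.25 = 0.1767 in.
r_n/Ω = (0.6 × 100 × 0.1767) / 2.0 = 5.302 kip/in.
L_req = P / (r_n/Ω) = 97.7 / 5.302 = 18.43 in total.
Round up → use L = 18.5 in.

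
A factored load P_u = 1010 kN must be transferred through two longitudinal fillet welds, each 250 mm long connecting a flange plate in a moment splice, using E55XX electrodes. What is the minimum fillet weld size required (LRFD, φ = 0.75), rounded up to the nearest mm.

E55XX → F_EXX = 550 MPa.
Total weld length L = 500 mm.
Required throat t_e = P_u / (φ × 0.6 F_EXX × L) = 1010 / (0.75 × 0.6 × 550 × 500 × 10⁻³) = 8.162 mm.
Required leg w = t_e / 0.707 = 11.54 mm → use 12 mm.

w = 12 mm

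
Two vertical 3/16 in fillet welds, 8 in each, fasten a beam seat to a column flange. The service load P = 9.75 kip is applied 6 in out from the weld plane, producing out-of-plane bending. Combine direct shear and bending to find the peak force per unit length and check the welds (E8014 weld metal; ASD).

f_max ≈ 2.81 kip/in; adequate

E80XX → F_EXX = 80 ksi.
L_w = 2 × 8 = 16 in; section modulus (unit throat) S = 2 × L²/6 = 21.33 in².
Direct shear f_v = P/L_w = 9.75/16 = 0.6094 kip/in.
Moment M = P × e = 9.75 × 6 = 58.5 kip·in; bending f_b = M/S = 2.742 kip/in.
f_max = √(f_v² + f_b²) = √(0.6094² + 2.742²) = 2.809 kip/in.
r_n/Ω = (1/2.0) × 0.6 × 80 × (0.707 × 0.1875) = 3.181 kip/in → adequate.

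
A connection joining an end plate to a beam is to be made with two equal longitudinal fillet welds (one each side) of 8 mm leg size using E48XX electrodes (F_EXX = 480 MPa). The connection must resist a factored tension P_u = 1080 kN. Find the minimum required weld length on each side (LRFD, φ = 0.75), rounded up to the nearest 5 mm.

Throat t_e = 0.707 × 8 = 5.656 mm.
φr_n = 0.75 × 0.6 × 480 × 5.656 × 10⁻³ = 1.222 kN/mm.
L_req = P_u / φr_n = 1080 / 1.222 = 884 mm total.
Per side: 884 / 2 = 442 mm.
Round up → use L = 445 mm on each side.

L = 445 mm on each side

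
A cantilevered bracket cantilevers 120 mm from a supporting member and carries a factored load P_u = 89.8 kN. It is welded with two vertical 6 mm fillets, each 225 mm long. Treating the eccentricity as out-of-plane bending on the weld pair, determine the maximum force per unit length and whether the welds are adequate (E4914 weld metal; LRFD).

E49XX → F_EXX = 490 MPa.
L_w = 2 × 225 = 450 mm; section modulus (unit throat) S = 2 × L²/6 = 16880 mm².
Direct shear f_v = P/L_w = 89.8×10³/450 = 199.6 N/mm.
Moment M = P × e = 89.8×10³ × 120 = 10776000 N·mm; bending f_b = M/S = 638.6 N/mm.
f_max = √(f_v² + f_b²) = √(199.6² + 638.6²) = 669 N/mm.
φr_n = 0.75 × 0.6 × 490 × (0.707 × 6) = 935.4 N/mm → adequate.

f_max ≈ 669 N/mm; adequate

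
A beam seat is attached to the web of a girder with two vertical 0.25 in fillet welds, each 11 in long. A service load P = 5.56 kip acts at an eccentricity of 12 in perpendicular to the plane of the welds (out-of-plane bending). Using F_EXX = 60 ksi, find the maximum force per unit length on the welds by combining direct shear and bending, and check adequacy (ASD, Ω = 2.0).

L_w = 2 × 11 = 22 in; section modulus (unit throat) S = 2 × L²/6 = 40.33 in².
Direct shear f_v = P/L_w = 5.56/22 = 0.2527 kip/in.
Moment M = P × e = 5.56 × 12 = 66.72 kip·in; bending f_b = M/S = 1.654 kip/in.
f_max = √(f_v² + f_b²) = √(0.2527² + 1.654²) = 1.673 kip/in.
r_n/Ω = (1/2.0) × 0.6 × 60 × (0.707 × 0.25) = 3.181 kip/in → adequate.

f_max ≈ 1.67 kip/in; adequate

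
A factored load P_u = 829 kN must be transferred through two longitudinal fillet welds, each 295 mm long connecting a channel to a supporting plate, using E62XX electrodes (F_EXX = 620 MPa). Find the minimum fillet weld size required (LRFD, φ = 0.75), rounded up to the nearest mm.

w = 8 mm

Total weld length L = 590 mm.
Required throat t_e = P_u / (φ × 0.6 F_EXX × L) = 829 / (0.75 × 0.6 × 620 × 590 × 10⁻³) = 5.036 mm.
Required leg w = t_e / 0.707 = 7.123 mm → use 8 mm.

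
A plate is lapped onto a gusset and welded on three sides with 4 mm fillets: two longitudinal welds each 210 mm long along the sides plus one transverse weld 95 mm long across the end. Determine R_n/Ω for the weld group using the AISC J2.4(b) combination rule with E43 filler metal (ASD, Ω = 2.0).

E43XX → F_EXX = 430 MPa.
t_e = 0.707 × 4 = 2.828 mm.
R_nwl = 0.6 × 430 × 2.828 × 420 × 10⁻³ = 306.4 kN (longitudinal, 2 welds).
R_nwt = 0.6 × 430 × 2.828 × 95 × 10⁻³ = 69.31 kN (transverse, base value).
(i) R_nwl + R_nwt = 375.8 kN; (ii) 0.85 R_nwl + 1.5 R_nwt = 364.4 kN.
R_n = max = 375.8 kN [governs: (i)]; R_n/Ω = 187.9 kN.

R_n/Ω ≈ 188 kN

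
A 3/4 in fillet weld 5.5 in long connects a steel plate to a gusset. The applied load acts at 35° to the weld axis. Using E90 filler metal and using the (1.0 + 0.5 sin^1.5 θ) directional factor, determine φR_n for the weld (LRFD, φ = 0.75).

φR_n ≈ 144 kip

E90XX → F_EXX = 90 ksi.
t_e = 0.707 × 0.75 = 0.5302 in; A_we = 0.5302 × 5.5 = 2.916 in².
Directional factor: 1.0 + 0.5 sin^1.5(35°) = 1.217.
F_nw = 0.6 × 90 × 1.217 = 65.73 ksi.
φR_n = 0.75 × 65.73 × 2.916 = 143.8 kip.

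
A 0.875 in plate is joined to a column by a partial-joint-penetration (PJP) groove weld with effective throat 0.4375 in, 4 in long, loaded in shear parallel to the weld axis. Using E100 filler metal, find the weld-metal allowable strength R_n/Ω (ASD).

R_n/Ω ≈ 52.5 kips

E100XX → F_EXX = 100 ksi.
Effective throat (given) t_e = 0.4375 in.
A_we = 0.4375 × 4 = 1.75 in².
F_nw = 0.6 F_EXX = 60 ksi.
R_n/Ω = (60 × 1.75) / 2.0 = 52.5 kips.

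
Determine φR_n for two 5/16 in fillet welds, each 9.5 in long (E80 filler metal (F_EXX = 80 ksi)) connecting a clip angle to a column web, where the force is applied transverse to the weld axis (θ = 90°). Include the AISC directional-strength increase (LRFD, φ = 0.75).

t_e = 0.707 × 0.3125 = 0.2209 in; A_we = 0.2209 × 19 = 4.198 in².
Directional factor: 1.0 + 0.5 sin^1.5(90°) = 1.5.
F_nw = 0.6 × 80 × 1.5 = 72 ksi.
φR_n = 0.75 × 72 × 4.198 = 226.7 kips.

φR_n ≈ 227 kips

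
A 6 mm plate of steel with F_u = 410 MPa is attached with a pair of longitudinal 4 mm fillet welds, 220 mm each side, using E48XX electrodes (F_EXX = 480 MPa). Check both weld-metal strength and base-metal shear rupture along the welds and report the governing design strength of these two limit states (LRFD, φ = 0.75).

t_e = 0.707 × 4 = 2.828 mm; L = 440 mm.
Weld metal: φR_n = 0.75 × 0.6 × 480 × 2.828 × 440 × 10⁻³ = 268.8 kN.
Base metal (shear rupture): φR_n = 0.75 × 0.6 × 410 × 6 × 440 × 10⁻³ = 487.1 kN.
Governing: weld metal.

φR_n ≈ 269 kN (weld metal governs)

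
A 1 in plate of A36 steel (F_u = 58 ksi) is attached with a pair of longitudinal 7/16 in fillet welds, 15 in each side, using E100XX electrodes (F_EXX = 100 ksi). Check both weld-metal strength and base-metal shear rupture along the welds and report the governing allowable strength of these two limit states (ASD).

R_n/Ω ≈ 278 kips (weld metal governs)

t_e = 0.707 × 0.4375 = 0.3093 in; L = 30 in.
Weld metal: R_n/Ω = (1/2.0) × 0.6 × 100 × 0.3093 × 30 = 278.4 kips.
Base metal (shear rupture): R_n/Ω = (1/2.0) × 0.6 × 58 × 1 × 30 = 522 kips.
Governing: weld metal.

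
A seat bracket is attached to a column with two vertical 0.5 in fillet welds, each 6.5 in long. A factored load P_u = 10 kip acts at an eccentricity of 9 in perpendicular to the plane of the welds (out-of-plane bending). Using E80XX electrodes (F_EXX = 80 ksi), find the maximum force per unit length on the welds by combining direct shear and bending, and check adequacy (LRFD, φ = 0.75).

f_max ≈ 6.44 kip/in; adequate

L_w = 2 × 6.5 = 13 in; section modulus (unit throat) S = 2 × L²/6 = 14.08 in².
Direct shear f_v = P/L_w = 10/13 = 0.7692 kip/in.
Moment M = P × e = 10 × 9 = 90 kip·in; bending f_b = M/S = 6.391 kip/in.
f_max = √(f_v² + f_b²) = √(0.7692² + 6.391²) = 6.437 kip/in.
φr_n = 0.75 × 0.6 × 80 × (0.707 × 0.5) = 12.73 kip/in → adequate.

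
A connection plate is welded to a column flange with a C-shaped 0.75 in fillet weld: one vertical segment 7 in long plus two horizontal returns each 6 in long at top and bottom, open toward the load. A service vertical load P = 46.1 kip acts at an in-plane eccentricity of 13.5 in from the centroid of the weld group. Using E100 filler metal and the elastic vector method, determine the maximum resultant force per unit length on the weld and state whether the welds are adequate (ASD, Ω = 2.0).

f_max ≈ 15.3 kip/in; adequate

E100XX → F_EXX = 100 ksi.
Total weld length L_w = 19 in. Treat welds as unit-width lines.
Centroid: x̄ = 2×6×3 / 19 = 1.895 in from the vertical weld.
Polar moment about centroid: J = I_x + I_y = [7³/12 + 2×6×3.5²] + [7×1.895² + 2(6³/12 + 6×1.105²)] = 251.4 in³.
Direct shear f_v = P/L_w = 46.1 / 19 = 2.426 kip/in (vertical).
Torsion M = P·e = 46.1 × 13.5 = 622.35 kip·in.
Critical point at (x, y) = (4.105, 3.5) from centroid. f_tx = M·y/J = 8.665 kip/in; f_ty = M·x/J = 10.16 kip/in.
Resultant f_max = √[f_tx² + (f_v + f_ty)²] = √[8.665² + (2.426 + 10.16)²] = 15.28 kip/in.
Capacity per unit length: r_n/Ω = (1/2.0) × 0.6 × 100 × (0.707 × 0.75) = 15.91 kip/in.
15.28 ≤ 15.91 → adequate.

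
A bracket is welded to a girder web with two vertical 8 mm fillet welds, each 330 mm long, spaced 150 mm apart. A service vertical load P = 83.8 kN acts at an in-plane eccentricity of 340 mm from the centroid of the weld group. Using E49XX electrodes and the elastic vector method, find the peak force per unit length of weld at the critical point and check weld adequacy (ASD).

f_max ≈ 596 N/mm; adequate

E49XX → F_EXX = 490 MPa.
Total weld length L_w = 660 mm. Treat welds as unit-width lines.
Polar moment about centroid: J = 2[d³/12 + d(b/2)²] = 2[330³/12 + 330×75²] = 9702000 mm³.
Direct shear f_v = P/L_w = 83.8×10³ / 660 = 127 N/mm (vertical).
Torsion M = P·e = 83.8×10³ × 340 = 28492000 N·mm.
Critical point at (x, y) = (75, 165) from centroid. f_tx = M·y/J = 484.6 N/mm; f_ty = M·x/J = 220.3 N/mm.
Resultant f_max = √[f_tx² + (f_v + f_ty)²] = √[484.6² + (127 + 220.3)²] = 596.1 N/mm.
Capacity per unit length: r_n/Ω = (1/2.0) × 0.6 × 490 × (0.707 × 8) = 831.4 N/mm.
596.1 ≤ 831.4 → adequate.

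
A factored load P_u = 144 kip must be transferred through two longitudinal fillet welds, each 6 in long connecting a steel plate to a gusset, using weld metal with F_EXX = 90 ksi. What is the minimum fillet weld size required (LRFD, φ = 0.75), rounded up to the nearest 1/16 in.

w = 7/16 in

Total weld length L = 12 in.
Required throat t_e = P_u / (φ × 0.6 F_EXX × L) = 144 / (0.75 × 0.6 × 90 × 12) = 0.2963 in.
Required leg w = t_e / 0.707 = 0.4191 in → use 7/16 in.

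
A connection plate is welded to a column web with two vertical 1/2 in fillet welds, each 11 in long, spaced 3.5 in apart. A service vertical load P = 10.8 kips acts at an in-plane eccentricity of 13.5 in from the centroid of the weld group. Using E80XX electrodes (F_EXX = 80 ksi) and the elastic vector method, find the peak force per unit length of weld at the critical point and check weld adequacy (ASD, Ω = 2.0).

f_max ≈ 3.09 kip/in; adequate

Total weld length L_w = 22 in. Treat welds as unit-width lines.
Polar moment about centroid: J = 2[d³/12 + d(b/2)²] = 2[11³/12 + 11×1.75²] = 289.2 in³.
Direct shear f_v = P/L_w = 10.8 / 22 = 0.4909 kip/in (vertical).
Torsion M = P·e = 10.8 × 13.5 = 145.8 kip·in.
Critical point at (x, y) = (1.75, 5.5) from centroid. f_tx = M·y/J = 2.773 kip/in; f_ty = M·x/J = 0.8822 kip/in.
Resultant f_max = √[f_tx² + (f_v + f_ty)²] = √[2.773² + (0.4909 + 0.8822)²] = 3.094 kip/in.
Capacity per unit length: r_n/Ω = (1/2.0) × 0.6 × 80 × (0.707 × 0.5) = 8.484 kip/in.
3.094 ≤ 8.484 → adequate.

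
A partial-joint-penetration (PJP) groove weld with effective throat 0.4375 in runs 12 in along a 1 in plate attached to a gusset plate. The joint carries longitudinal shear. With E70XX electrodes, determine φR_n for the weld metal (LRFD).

φR_n ≈ 165 kip

E70XX → F_EXX = 70 ksi.
Effective throat (given) t_e = 0.4375 in.
A_we = 0.4375 × 12 = 5.25 in².
F_nw = 0.6 F_EXX = 42 ksi.
φR_n = 0.75 × 42 × 5.25 = 165.4 kip.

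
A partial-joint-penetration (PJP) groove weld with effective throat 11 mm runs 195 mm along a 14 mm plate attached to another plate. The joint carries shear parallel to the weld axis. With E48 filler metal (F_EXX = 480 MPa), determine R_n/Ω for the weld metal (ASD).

R_n/Ω ≈ 309 kN

Effective throat (given) t_e = 11 mm.
A_we = 11 × 195 = 2145 mm².
F_nw = 0.6 F_EXX = 288 MPa.
R_n/Ω = (288 × 2145) / 2.0 × 10⁻³ = 308.9 kN.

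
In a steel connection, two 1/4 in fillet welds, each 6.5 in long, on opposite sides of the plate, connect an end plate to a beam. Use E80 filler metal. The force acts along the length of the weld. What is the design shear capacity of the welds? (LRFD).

E80XX → F_EXX = 80 ksi.
Effective throat t_e = 0.707 × 0.25 = 0.1767 in.
Total length L = 13 in; A_we = 0.1767 × 13 = 2.298 in².
F_nw = 0.6 F_EXX = 0.6 × 80 = 48 ksi.
φR_n = 0.75 × 48 × 2.298 = 82.72 kip.

φR_n ≈ 82.7 kip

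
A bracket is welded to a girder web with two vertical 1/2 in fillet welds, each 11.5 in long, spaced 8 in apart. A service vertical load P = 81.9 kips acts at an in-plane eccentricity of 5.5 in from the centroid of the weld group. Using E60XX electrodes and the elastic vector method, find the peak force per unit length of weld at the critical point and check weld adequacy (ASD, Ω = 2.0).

E60XX → F_EXX = 60 ksi.
Total weld length L_w = 23 in. Treat welds as unit-width lines.
Polar moment about centroid: J = 2[d³/12 + d(b/2)²] = 2[11.5³/12 + 11.5×4²] = 621.5 in³.
Direct shear f_v = P/L_w = 81.9 / 23 = 3.561 kip/in (vertical).
Torsion M = P·e = 81.9 × 5.5 = 450.45 kip·in.
Critical point at (x, y) = (4, 5.75) from centroid. f_tx = M·y/J = 4.168 kip/in; f_ty = M·x/J = 2.899 kip/in.
Resultant f_max = √[f_tx² + (f_v + f_ty)²] = √[4.168² + (3.561 + 2.899)²] = 7.688 kip/in.
Capacity per unit length: r_n/Ω = (1/2.0) × 0.6 × 60 × (0.707 × 0.5) = 6.363 kip/in.
7.688 > 6.363 → NOT adequate.

f_max ≈ 7.69 kip/in; NOT adequate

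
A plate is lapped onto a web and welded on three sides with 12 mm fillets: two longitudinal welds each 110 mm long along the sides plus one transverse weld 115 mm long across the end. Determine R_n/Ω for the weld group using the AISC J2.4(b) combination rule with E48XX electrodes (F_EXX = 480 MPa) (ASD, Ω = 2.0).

R_n/Ω ≈ 439 kN

t_e = 0.707 × 12 = 8.484 mm.
R_nwl = 0.6 × 480 × 8.484 × 220 × 10⁻³ = 537.5 kN (longitudinal, 2 welds).
R_nwt = 0.6 × 480 × 8.484 × 115 × 10⁻³ = 281 kN (transverse, base value).
(i) R_nwl + R_nwt = 818.5 kN; (ii) 0.85 R_nwl + 1.5 R_nwt = 878.4 kN.
R_n = max = 878.4 kN [governs: (ii)]; R_n/Ω = 439.2 kN.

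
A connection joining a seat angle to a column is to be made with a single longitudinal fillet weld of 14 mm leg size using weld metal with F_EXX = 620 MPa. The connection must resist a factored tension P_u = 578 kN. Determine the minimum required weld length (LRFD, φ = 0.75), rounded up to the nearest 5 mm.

Throat t_e = 0.707 × 14 = 9.898 mm.
φr_n = 0.75 × 0.6 × 620 × 9.898 × 10⁻³ = 2.762 kN/mm.
L_req = P_u / φr_n = 578 / 2.762 = 209.3 mm total.
Round up → use L = 210 mm.

L = 210 mm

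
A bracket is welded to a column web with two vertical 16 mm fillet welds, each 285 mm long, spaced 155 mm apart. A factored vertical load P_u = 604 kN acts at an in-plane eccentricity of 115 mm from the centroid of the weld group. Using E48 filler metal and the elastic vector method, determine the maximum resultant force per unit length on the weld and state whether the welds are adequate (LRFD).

E48XX → F_EXX = 480 MPa.
Total weld length L_w = 570 mm. Treat welds as unit-width lines.
Polar moment about centroid: J = 2[d³/12 + d(b/2)²] = 2[285³/12 + 285×77.5²] = 7282000 mm³.
Direct shear f_v = P/L_w = 604×10³ / 570 = 1060 N/mm (vertical).
Torsion M = P·e = 604×10³ × 115 = 69460000 N·mm.
Critical point at (x, y) = (77.5, 142.5) from centroid. f_tx = M·y/J = 1359 N/mm; f_ty = M·x/J = 739.3 N/mm.
Resultant f_max = √[f_tx² + (f_v + f_ty)²] = √[1359² + (1060 + 739.3)²] = 2255 N/mm.
Capacity per unit length: φr_n = 0.75 × 0.6 × 480 × (0.707 × 16) = 2443 N/mm.
2255 ≤ 2443 → adequate.

f_max ≈ 2250 N/mm; adequate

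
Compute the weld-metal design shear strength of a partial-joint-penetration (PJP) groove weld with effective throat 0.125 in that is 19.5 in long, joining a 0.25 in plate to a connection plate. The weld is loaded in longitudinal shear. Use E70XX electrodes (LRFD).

φR_n ≈ 76.8 kip

E70XX → F_EXX = 70 ksi.
Effective throat (given) t_e = 0.125 in.
A_we = 0.125 × 19.5 = 2.438 in².
F_nw = 0.6 F_EXX = 42 ksi.
φR_n = 0.75 × 42 × 2.438 = 76.78 kip.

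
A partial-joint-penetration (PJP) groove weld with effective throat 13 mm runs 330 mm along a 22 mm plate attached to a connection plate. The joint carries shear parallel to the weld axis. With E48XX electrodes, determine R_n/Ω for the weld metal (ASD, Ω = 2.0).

R_n/Ω ≈ 618 kN

E48XX → F_EXX = 480 MPa.
Effective throat (given) t_e = 13 mm.
A_we = 13 × 330 = 4290 mm².
F_nw = 0.6 F_EXX = 288 MPa.
R_n/Ω = (288 × 4290) / 2.0 × 10⁻³ = 617.8 kN.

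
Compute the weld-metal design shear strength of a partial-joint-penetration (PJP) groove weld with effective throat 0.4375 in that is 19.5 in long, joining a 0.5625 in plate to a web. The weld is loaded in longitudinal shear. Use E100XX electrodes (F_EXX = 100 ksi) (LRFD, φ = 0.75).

φR_n ≈ 384 kips

Effective throat (given) t_e = 0.4375 in.
A_we = 0.4375 × 19.5 = 8.531 in².
F_nw = 0.6 F_EXX = 60 ksi.
φR_n = 0.75 × 60 × 8.531 = 383.9 kips.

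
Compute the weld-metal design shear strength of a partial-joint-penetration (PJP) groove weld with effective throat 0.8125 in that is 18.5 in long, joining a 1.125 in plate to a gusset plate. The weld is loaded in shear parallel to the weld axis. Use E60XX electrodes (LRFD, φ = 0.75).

E60XX → F_EXX = 60 ksi.
Effective throat (given) t_e = 0.8125 in.
A_we = 0.8125 × 18.5 = 15.03 in².
F_nw = 0.6 F_EXX = 36 ksi.
φR_n = 0.75 × 36 × 15.03 = 405.8 kips.

φR_n ≈ 406 kips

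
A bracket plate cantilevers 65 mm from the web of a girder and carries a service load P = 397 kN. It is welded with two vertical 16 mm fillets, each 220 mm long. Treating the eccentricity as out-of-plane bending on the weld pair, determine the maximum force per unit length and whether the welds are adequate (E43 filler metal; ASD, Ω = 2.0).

E43XX → F_EXX = 430 MPa.
L_w = 2 × 220 = 440 mm; section modulus (unit throat) S = 2 × L²/6 = 16130 mm².
Direct shear f_v = P/L_w = 397×10³/440 = 902.3 N/mm.
Moment M = P × e = 397×10³ × 65 = 25805000 N·mm; bending f_b = M/S = 1599 N/mm.
f_max = √(f_v² + f_b²) = √(902.3² + 1599²) = 1836 N/mm.
r_n/Ω = (1/2.0) × 0.6 × 430 × (0.707 × 16) = 1459 N/mm → NOT adequate.

f_max ≈ 1840 N/mm; NOT adequate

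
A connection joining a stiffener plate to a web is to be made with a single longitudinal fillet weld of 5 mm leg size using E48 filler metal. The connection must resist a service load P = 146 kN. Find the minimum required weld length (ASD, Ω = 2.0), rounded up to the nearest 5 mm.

L = 290 mm

E48XX → F_EXX = 480 MPa.
Throat t_e = 0.707 × 5 = 3.535 mm.
r_n/Ω = (0.6 × 480 × 3.535) / 2.0 = 509 N/mm = 0.509 kN/mm.
L_req = P / (r_n/Ω) = 146 / 0.509 = 286.8 mm total.
Round up → use L = 290 mm.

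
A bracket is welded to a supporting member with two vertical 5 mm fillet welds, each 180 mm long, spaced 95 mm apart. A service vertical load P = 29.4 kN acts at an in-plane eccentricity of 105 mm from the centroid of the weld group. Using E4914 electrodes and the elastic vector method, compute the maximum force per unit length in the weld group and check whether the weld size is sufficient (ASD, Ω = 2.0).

f_max ≈ 226 N/mm; adequate

E49XX → F_EXX = 490 MPa.
Total weld length L_w = 360 mm. Treat welds as unit-width lines.
Polar moment about centroid: J = 2[d³/12 + d(b/2)²] = 2[180³/12 + 180×47.5²] = 1784000 mm³.
Direct shear f_v = P/L_w = 29.4×10³ / 360 = 81.67 N/mm (vertical).
Torsion M = P·e = 29.4×10³ × 105 = 3087000 N·mm.
Critical point at (x, y) = (47.5, 90) from centroid. f_tx = M·y/J = 155.7 N/mm; f_ty = M·x/J = 82.18 N/mm.
Resultant f_max = √[f_tx² + (f_v + f_ty)²] = √[155.7² + (81.67 + 82.18)²] = 226 N/mm.
Capacity per unit length: r_n/Ω = (1/2.0) × 0.6 × 490 × (0.707 × 5) = 519.6 N/mm.
226 ≤ 519.6 → adequate.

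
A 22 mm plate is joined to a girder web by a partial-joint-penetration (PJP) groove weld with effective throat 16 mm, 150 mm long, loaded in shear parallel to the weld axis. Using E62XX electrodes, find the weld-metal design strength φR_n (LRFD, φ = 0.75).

φR_n ≈ 670 kN

E62XX → F_EXX = 620 MPa.
Effective throat (given) t_e = 16 mm.
A_we = 16 × 150 = 2400 mm².
F_nw = 0.6 F_EXX = 372 MPa.
φR_n = 0.75 × 372 × 2400 × 10⁻³ = 669.6 kN.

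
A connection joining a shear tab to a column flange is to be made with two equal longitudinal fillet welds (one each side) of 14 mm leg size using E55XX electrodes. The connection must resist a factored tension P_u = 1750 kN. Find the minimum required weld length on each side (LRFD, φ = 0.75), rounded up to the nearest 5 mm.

E55XX → F_EXX = 550 MPa.
Throat t_e = 0.707 × 14 = 9.898 mm.
φr_n = 0.75 × 0.6 × 550 × 9.898 × 10⁻³ = 2.45 kN/mm.
L_req = P_u / φr_n = 1750 / 2.45 = 714.4 mm total.
Per side: 714.4 / 2 = 357.2 mm.
Round up → use L = 360 mm on each side.

L = 360 mm on each side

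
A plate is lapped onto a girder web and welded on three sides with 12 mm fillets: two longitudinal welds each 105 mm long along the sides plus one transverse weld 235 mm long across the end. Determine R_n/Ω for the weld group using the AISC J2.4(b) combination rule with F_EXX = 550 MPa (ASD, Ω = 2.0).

R_n/Ω ≈ 743 kN

t_e = 0.707 × 12 = 8.484 mm.
R_nwl = 0.6 × 550 × 8.484 × 210 × 10⁻³ = 587.9 kN (longitudinal, 2 welds).
R_nwt = 0.6 × 550 × 8.484 × 235 × 10⁻³ = 657.9 kN (transverse, base value).
(i) R_nwl + R_nwt = 1246 kN; (ii) 0.85 R_nwl + 1.5 R_nwt = 1487 kN.
R_n = max = 1487 kN [governs: (ii)]; R_n/Ω = 743.3 kN.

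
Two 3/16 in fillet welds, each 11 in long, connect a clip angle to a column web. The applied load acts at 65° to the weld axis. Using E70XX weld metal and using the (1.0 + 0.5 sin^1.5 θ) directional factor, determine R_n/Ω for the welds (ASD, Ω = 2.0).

R_n/Ω ≈ 87.7 kip

E70XX → F_EXX = 70 ksi.
t_e = 0.707 × 0.1875 = 0.1326 in; A_we = 0.1326 × 22 = 2.916 in².
Directional factor: 1.0 + 0.5 sin^1.5(65°) = 1.431.
F_nw = 0.6 × 70 × 1.431 = 60.12 ksi.
R_n/Ω = (60.12 × 2.916) / 2.0 = 87.66 kip.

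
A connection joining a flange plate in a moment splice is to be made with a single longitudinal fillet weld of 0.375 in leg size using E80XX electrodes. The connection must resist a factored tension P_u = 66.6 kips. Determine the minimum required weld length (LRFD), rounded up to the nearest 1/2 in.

E80XX → F_EXX = 80 ksi.
Throat t_e = 0.707 × 0.375 = 0.2651 in.
φr_n = 0.75 × 0.6 × 80 × 0.2651 = 9.544 kips/in.
L_req = P_u / φr_n = 66.6 / 9.544 = 6.978 in total.
Round up → use L = 7 in.

L = 7 in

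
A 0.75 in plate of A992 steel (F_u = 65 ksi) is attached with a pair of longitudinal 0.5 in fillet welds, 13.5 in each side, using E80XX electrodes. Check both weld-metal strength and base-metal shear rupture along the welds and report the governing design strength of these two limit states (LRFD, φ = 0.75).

E80XX → F_EXX = 80 ksi.
t_e = 0.707 × 0.5 = 0.3535 in; L = 27 in.
Weld metal: φR_n = 0.75 × 0.6 × 80 × 0.3535 × 27 = 343.6 kips.
Base metal (shear rupture): φR_n = 0.75 × 0.6 × 65 × 0.75 × 27 = 592.3 kips.
Governing: weld metal.

φR_n ≈ 344 kips (weld metal governs)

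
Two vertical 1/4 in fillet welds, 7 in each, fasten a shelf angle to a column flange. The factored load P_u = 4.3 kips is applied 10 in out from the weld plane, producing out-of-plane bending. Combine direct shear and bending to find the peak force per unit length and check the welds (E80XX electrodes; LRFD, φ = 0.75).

f_max ≈ 2.65 kip/in; adequate

E80XX → F_EXX = 80 ksi.
L_w = 2 × 7 = 14 in; section modulus (unit throat) S = 2 × L²/6 = 16.33 in².
Direct shear f_v = P/L_w = 4.3/14 = 0.3071 kip/in.
Moment M = P × e = 4.3 × 10 = 43 kip·in; bending f_b = M/S = 2.633 kip/in.
f_max = √(f_v² + f_b²) = √(0.3071² + 2.633²) = 2.651 kip/in.
φr_n = 0.75 × 0.6 × 80 × (0.707 × 0.25) = 6.363 kip/in → adequate.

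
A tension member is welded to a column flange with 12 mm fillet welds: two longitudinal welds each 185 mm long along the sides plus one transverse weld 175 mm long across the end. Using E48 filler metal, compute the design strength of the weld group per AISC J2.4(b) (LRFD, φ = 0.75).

φR_n ≈ 1060 kN

E48XX → F_EXX = 480 MPa.
t_e = 0.707 × 12 = 8.484 mm.
R_nwl = 0.6 × 480 × 8.484 × 370 × 10⁻³ = 904.1 kN (longitudinal, 2 welds).
R_nwt = 0.6 × 480 × 8.484 × 175 × 10⁻³ = 427.6 kN (transverse, base value).
(i) R_nwl + R_nwt = 1332 kN; (ii) 0.85 R_nwl + 1.5 R_nwt = 1410 kN.
R_n = max = 1410 kN [governs: (ii)]; φR_n = 1057 kN.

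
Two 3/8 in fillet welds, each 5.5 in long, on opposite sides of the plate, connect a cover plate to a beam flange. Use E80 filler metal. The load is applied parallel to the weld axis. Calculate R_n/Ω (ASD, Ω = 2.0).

E80XX → F_EXX = 80 ksi.
Effective throat t_e = 0.707 × 0.375 = 0.2651 in.
Total length L = 11 in; A_we = 0.2651 × 11 = 2.916 in².
F_nw = 0.6 F_EXX = 0.6 × 80 = 48 ksi.
R_n = 48 × 2.916 = 140 kips; R_n/Ω = 140/2.0 = 69.99 kips.

R_n/Ω ≈ 70 kips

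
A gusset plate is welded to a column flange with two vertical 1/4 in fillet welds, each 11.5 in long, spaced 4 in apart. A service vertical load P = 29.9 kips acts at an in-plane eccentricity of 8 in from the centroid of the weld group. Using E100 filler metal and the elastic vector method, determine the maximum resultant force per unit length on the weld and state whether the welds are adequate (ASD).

E100XX → F_EXX = 100 ksi.
Total weld length L_w = 23 in. Treat welds as unit-width lines.
Polar moment about centroid: J = 2[d³/12 + d(b/2)²] = 2[11.5³/12 + 11.5×2²] = 345.5 in³.
Direct shear f_v = P/L_w = 29.9 / 23 = 1.3 kip/in (vertical).
Torsion M = P·e = 29.9 × 8 = 239.2 kip·in.
Critical point at (x, y) = (2, 5.75) from centroid. f_tx = M·y/J = 3.981 kip/in; f_ty = M·x/J = 1.385 kip/in.
Resultant f_max = √[f_tx² + (f_v + f_ty)²] = √[3.981² + (1.3 + 1.385)²] = 4.802 kip/in.
Capacity per unit length: r_n/Ω = (1/2.0) × 0.6 × 100 × (0.707 × 0.25) = 5.302 kip/in.
4.802 ≤ 5.302 → adequate.

f_max ≈ 4.8 kip/in; adequate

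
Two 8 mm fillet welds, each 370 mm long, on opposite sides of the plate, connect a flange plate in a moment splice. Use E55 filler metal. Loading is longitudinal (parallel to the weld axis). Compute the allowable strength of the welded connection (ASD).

R_n/Ω ≈ 691 kN

E55XX → F_EXX = 550 MPa.
Effective throat t_e = 0.707 × 8 = 5.656 mm.
Total length L = 740 mm; A_we = 5.656 × 740 = 4185 mm².
F_nw = 0.6 F_EXX = 0.6 × 550 = 330 MPa.
R_n = 330 × 4185 × 10⁻³ = 1381 kN; R_n/Ω = 1381/2.0 = 690.6 kN.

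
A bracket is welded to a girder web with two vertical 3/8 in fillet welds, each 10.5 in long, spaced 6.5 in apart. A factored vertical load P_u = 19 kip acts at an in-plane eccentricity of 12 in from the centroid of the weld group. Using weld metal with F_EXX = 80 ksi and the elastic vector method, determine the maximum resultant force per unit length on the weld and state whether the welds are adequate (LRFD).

Total weld length L_w = 21 in. Treat welds as unit-width lines.
Polar moment about centroid: J = 2[d³/12 + d(b/2)²] = 2[10.5³/12 + 10.5×3.25²] = 414.8 in³.
Direct shear f_v = P/L_w = 19 / 21 = 0.9048 kip/in (vertical).
Torsion M = P·e = 19 × 12 = 228 kip·in.
Critical point at (x, y) = (3.25, 5.25) from centroid. f_tx = M·y/J = 2.886 kip/in; f_ty = M·x/J = 1.787 kip/in.
Resultant f_max = √[f_tx² + (f_v + f_ty)²] = √[2.886² + (0.9048 + 1.787)²] = 3.946 kip/in.
Capacity per unit length: φr_n = 0.75 × 0.6 × 80 × (0.707 × 0.375) = 9.544 kip/in.
3.946 ≤ 9.544 → adequate.

f_max ≈ 3.95 kip/in; adequate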